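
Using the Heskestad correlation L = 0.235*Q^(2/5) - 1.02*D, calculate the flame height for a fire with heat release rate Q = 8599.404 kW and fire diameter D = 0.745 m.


Q^(2/5) = 37.479
0.235 * Q^(2/5) = 8.8076
1.02 * D = 0.75990
L = 8.0477 m

8.0477 m


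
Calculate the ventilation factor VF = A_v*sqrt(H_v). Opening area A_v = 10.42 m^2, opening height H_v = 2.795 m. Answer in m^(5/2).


sqrt(H_v) = 1.6718
VF = 10.42 * 1.6718 = 17.420 m^(5/2)

17.420 m^(5/2)


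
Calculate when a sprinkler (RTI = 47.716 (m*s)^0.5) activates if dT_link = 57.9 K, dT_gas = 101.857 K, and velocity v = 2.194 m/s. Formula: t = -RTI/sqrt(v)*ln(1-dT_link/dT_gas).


dT_link/dT_gas = 0.56844
ln(1 - 0.56844) = -0.84036
t = -47.716 / sqrt(2.194) * -0.84036 = 27.071 s

27.071 s


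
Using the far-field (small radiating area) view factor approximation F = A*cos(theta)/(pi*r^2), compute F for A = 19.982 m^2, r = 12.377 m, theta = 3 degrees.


cos(3 deg) = 0.99863
pi*r^2 = 481.26
F = 19.982 * 0.99863 / 481.26 = 0.041463

0.041463


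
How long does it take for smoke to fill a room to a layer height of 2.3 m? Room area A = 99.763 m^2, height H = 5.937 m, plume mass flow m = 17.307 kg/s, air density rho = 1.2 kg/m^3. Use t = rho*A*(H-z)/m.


H - z = 3.637 m
t = 1.2 * 99.763 * 3.637 / 17.307 = 25.158 s

25.158 s


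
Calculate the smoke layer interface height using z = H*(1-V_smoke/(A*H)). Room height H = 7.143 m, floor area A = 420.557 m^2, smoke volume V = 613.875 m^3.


V/(A*H) = 0.20435
1 - 0.20435 = 0.79565
z = 7.143 * 0.79565 = 5.6833 m

5.6833 m


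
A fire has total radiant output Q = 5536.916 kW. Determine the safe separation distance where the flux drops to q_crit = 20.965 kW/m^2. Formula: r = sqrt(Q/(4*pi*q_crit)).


4*pi*q_crit = 263.45
Q/(4*pi*q_crit) = 21.017
r = sqrt(21.017) = 4.5844 m

4.5844 m


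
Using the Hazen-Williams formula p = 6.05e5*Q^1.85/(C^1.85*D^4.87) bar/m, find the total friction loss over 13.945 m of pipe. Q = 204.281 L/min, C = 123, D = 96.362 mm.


Q^1.85 = 18790
C^1.85 = 7350.6
D^4.87 = 4.5880e+09
p/m = 0.00033708 bar/m
p_total = 0.00033708 * 13.945 = 0.0047006 bar

0.0047006 bar


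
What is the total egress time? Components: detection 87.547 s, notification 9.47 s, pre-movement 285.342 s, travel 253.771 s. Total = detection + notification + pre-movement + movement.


Total = 87.547 + 9.47 + 285.342 + 253.771 = 636.13 s

636.13 s


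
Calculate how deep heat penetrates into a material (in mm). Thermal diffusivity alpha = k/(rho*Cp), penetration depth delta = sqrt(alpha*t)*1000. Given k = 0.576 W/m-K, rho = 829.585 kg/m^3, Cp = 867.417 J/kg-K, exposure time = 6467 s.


alpha = 0.576 / (829.585 * 867.417) = 8.0045e-07 m^2/s
alpha * t = 0.0051765
delta = sqrt(0.0051765) * 1000 = 71.948 mm

71.948 mm


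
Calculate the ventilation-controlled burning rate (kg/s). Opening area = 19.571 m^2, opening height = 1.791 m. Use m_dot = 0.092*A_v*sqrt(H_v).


sqrt(H_v) = 1.3383
m_dot = 0.092 * 19.571 * 1.3383 = 2.4096 kg/s

2.4096 kg/s


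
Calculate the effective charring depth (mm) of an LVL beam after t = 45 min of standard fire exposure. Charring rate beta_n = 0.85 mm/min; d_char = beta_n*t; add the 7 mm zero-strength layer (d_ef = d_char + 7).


d_char = 0.85 * 45 = 38.25 mm
d_ef = 38.25 + 1.0*7 = 45.25 mm

45.25 mm


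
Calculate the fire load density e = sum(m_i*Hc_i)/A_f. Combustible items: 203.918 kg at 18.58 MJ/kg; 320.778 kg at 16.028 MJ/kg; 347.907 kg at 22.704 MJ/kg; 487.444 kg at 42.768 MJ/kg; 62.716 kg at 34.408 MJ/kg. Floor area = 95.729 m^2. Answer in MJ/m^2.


Total energy = 203.918*18.58 + 320.778*16.028 + 347.907*22.704 + 487.444*42.768 + 62.716*34.408
= 3788.796 + 5141.430 + 7898.881 + 20847.00 + 2157.932
= 39834.04 MJ
e = 39834.04 / 95.729 = 416.11 MJ/m^2

416.11 MJ/m^2


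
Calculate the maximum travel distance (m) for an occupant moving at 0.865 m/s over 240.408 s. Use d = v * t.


d = 0.865 * 240.408 = 207.95 m

207.95 m


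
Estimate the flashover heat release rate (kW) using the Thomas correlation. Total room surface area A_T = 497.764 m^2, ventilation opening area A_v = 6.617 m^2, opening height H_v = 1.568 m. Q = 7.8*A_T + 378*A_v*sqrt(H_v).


7.8*A_T = 3882.6
sqrt(H_v) = 1.2522
378*A_v*sqrt(H_v) = 3132.0
Q = 3882.6 + 3132.0 = 7014.6 kW

7014.6 kW


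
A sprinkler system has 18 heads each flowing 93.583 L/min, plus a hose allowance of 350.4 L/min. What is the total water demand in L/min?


Sprinkler demand = 18 * 93.583 = 1684.494 L/min
Total = 1684.494 + 350.4 = 2034.894 L/min

2034.894 L/min


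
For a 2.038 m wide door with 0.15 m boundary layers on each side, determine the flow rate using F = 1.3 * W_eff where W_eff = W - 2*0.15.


W_eff = 2.038 - 0.30 = 1.738 m
F = 1.3 * 1.738 = 2.2594 persons/s

2.2594 persons/s


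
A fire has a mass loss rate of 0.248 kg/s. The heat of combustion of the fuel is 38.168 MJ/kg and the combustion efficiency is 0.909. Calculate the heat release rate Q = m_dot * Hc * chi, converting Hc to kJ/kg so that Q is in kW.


Hc = 38.168 MJ/kg = 38.168 * 1000 kJ/kg = 38168 kJ/kg
Q = 0.248 kg/s * 38168 kJ/kg * 0.909 = 8604.3 kW

8604.3 kW


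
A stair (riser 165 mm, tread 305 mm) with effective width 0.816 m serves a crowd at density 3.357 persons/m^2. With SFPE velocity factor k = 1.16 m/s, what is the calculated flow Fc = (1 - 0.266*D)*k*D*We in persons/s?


1 - 0.266*D = 1 - 0.266*3.357 = 0.10704
Fs = 0.10704 * 1.16 * 3.357 = 0.41682 persons/(s*m)
Fc = 0.41682 * 0.816 = 0.34012 persons/s

0.34012 persons/s


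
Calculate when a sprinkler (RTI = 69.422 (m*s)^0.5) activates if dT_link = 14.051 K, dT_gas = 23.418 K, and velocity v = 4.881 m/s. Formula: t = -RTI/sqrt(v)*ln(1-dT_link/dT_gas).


dT_link/dT_gas = 0.60001
ln(1 - 0.60001) = -0.91631
t = -69.422 / sqrt(4.881) * -0.91631 = 28.793 s

28.793 s


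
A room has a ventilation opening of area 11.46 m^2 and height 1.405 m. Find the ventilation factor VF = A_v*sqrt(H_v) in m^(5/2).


sqrt(H_v) = 1.1853
VF = 11.46 * 1.1853 = 13.584 m^(5/2)

13.584 m^(5/2)


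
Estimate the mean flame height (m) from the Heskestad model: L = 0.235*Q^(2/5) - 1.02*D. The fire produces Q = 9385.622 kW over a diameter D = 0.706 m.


Q^(2/5) = 38.814
0.235 * Q^(2/5) = 9.1212
1.02 * D = 0.72012
L = 8.4011 m

8.4011 m


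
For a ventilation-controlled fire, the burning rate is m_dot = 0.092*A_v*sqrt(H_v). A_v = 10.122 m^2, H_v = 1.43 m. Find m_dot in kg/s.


sqrt(H_v) = 1.1958
m_dot = 0.092 * 10.122 * 1.1958 = 1.1136 kg/s

1.1136 kg/s


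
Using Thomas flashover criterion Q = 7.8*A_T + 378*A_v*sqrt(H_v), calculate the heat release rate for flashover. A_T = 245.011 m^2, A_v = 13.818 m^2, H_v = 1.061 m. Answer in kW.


7.8*A_T = 1911.1
sqrt(H_v) = 1.0300
378*A_v*sqrt(H_v) = 5380.2
Q = 1911.1 + 5380.2 = 7291.2 kW

7291.2 kW


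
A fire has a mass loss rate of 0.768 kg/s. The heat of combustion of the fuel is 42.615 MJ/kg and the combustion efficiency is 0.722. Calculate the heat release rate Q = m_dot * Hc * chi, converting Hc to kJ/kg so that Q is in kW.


Hc = 42.615 MJ/kg = 42.615 * 1000 kJ/kg = 42615 kJ/kg
Q = 0.768 kg/s * 42615 kJ/kg * 0.722 = 23630 kW

23630 kW


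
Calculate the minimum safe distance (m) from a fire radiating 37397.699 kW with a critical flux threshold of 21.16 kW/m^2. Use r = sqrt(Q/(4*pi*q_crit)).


4*pi*q_crit = 265.90
Q/(4*pi*q_crit) = 140.64
r = sqrt(140.64) = 11.859 m

11.859 m


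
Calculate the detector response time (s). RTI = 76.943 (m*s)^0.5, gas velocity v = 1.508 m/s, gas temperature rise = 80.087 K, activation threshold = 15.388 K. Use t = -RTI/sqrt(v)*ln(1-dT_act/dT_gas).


dT_act/dT_gas = 0.19214
ln(1 - 0.19214) = -0.21337
t = -76.943 / sqrt(1.508) * -0.21337 = 13.369 s

13.369 s


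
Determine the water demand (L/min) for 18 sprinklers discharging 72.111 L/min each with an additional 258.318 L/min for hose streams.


Sprinkler demand = 18 * 72.111 = 1297.998 L/min
Total = 1297.998 + 258.318 = 1556.316 L/min

1556.316 L/min


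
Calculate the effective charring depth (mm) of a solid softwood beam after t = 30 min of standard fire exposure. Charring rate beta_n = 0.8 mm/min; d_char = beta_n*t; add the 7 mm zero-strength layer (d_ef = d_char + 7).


d_char = 0.8 * 30 = 24 mm
d_ef = 24 + 1.0*7 = 31 mm

31 mm


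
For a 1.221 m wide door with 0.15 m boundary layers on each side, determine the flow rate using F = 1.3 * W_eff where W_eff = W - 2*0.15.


W_eff = 1.221 - 0.30 = 0.921 m
F = 1.3 * 0.921 = 1.1973 persons/s

1.1973 persons/s


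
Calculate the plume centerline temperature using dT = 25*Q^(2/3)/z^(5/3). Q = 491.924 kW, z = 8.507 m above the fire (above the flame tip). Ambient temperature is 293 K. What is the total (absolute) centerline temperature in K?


Q^(2/3) = 62.316
z^(5/3) = 35.451
dT = 25 * 62.316 / 35.451 = 43.945 K
T = 293 + 43.945 = 336.95 K

336.95 K


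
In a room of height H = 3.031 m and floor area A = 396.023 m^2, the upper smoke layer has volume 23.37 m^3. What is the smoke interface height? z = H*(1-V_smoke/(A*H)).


V/(A*H) = 0.019469
1 - 0.019469 = 0.98053
z = 3.031 * 0.98053 = 2.9720 m

2.9720 m


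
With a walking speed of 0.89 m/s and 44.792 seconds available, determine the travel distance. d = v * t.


d = 0.89 * 44.792 = 39.865 m

39.865 m


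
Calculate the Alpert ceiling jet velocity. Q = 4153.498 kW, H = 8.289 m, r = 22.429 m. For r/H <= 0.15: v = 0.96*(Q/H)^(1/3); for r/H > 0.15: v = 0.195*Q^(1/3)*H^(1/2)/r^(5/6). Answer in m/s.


r/H = 22.429 / 8.289 = 2.7059
r/H > 0.15, so v = 0.195*Q^(1/3)*H^(1/2)/r^(5/6)
Q^(1/3) = 16.075
H^(1/2) = 2.8791
r^(5/6) = 13.356
v = 0.195 * 16.075 * 2.8791 / 13.356 = 0.67569 m/s

0.67569 m/s


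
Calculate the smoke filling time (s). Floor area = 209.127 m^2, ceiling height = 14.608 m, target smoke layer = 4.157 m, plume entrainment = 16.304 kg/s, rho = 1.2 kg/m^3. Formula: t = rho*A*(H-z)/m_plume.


H - z = 10.451 m
t = 1.2 * 209.127 * 10.451 / 16.304 = 160.86 s

160.86 s


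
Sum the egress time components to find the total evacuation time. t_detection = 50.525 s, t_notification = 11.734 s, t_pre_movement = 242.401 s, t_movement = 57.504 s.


Total = 50.525 + 11.734 + 242.401 + 57.504 = 362.164 s

362.164 s


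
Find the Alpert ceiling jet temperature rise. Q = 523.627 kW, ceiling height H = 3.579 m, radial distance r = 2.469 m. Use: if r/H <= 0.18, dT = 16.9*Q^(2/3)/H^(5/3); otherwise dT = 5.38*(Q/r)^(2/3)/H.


r/H = 2.469 / 3.579 = 0.68986
r/H > 0.18, so dT = 5.38*(Q/r)^(2/3)/H
Q/r = 212.08
(Q/r)^(2/3) = 35.563
dT = 5.38 * 35.563 / 3.579 = 53.459 K

53.459 K


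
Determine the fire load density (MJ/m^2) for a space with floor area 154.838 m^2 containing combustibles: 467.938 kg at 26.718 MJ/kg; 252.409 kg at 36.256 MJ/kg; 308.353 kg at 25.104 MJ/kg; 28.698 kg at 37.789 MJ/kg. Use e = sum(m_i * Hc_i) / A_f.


Total energy = 467.938*26.718 + 252.409*36.256 + 308.353*25.104 + 28.698*37.789
= 12502.37 + 9151.341 + 7740.894 + 1084.469
= 30479.07 MJ
e = 30479.07 / 154.838 = 196.84 MJ/m^2

196.84 MJ/m^2


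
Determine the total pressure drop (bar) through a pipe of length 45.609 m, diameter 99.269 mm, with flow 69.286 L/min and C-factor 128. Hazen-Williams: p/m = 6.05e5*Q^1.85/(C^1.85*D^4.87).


Q^1.85 = 2542.1
C^1.85 = 7913.0
D^4.87 = 5.3025e+09
p/m = 3.6655e-05 bar/m
p_total = 3.6655e-05 * 45.609 = 0.0016718 bar

0.0016718 bar


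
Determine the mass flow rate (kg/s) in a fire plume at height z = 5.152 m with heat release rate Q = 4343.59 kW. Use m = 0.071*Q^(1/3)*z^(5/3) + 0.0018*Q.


Q^(1/3) = 16.316
z^(5/3) = 15.368
First term = 0.071 * 16.316 * 15.368 = 17.803
Second term = 0.0018 * 4343.59 = 7.8185
m = 25.622 kg/s

25.622 kg/s


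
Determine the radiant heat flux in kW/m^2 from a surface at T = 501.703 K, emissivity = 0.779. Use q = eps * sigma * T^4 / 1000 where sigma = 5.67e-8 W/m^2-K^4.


T^4 = 6.3356e+10
q = 0.779 * 5.67e-8 * 6.3356e+10 / 1000 = 2.7984 kW/m^2

2.7984 kW/m^2


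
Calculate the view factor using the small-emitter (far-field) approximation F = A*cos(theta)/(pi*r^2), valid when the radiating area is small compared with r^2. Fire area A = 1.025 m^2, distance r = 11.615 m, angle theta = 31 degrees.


cos(31 deg) = 0.85717
pi*r^2 = 423.83
F = 1.025 * 0.85717 / 423.83 = 0.0020730

0.0020730


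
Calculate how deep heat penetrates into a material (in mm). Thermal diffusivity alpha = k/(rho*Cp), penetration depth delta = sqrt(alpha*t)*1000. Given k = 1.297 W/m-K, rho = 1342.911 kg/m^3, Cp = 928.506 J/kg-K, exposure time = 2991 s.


alpha = 1.297 / (1342.911 * 928.506) = 1.0402e-06 m^2/s
alpha * t = 0.0031112
delta = sqrt(0.0031112) * 1000 = 55.778 mm

55.778 mm


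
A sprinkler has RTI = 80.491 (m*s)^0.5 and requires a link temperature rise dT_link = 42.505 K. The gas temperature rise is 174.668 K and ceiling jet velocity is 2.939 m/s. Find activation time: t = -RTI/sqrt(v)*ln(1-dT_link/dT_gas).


dT_link/dT_gas = 0.24335
ln(1 - 0.24335) = -0.27885
t = -80.491 / sqrt(2.939) * -0.27885 = 13.092 s

13.092 s


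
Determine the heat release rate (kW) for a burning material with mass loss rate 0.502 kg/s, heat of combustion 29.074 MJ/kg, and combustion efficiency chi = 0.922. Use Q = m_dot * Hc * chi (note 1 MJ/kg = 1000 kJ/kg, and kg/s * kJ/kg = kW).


Hc = 29.074 MJ/kg = 29.074 * 1000 kJ/kg = 29074 kJ/kg
Q = 0.502 kg/s * 29074 kJ/kg * 0.922 = 13457 kW

13457 kW


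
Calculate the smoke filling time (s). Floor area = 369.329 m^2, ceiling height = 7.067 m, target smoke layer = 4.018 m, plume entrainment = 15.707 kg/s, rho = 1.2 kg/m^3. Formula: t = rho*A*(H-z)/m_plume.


H - z = 3.049 m
t = 1.2 * 369.329 * 3.049 / 15.707 = 86.032 s

86.032 s


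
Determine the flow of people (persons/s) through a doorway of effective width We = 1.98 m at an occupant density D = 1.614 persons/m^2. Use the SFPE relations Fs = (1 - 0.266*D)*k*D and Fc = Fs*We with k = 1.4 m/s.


1 - 0.266*D = 1 - 0.266*1.614 = 0.57068
Fs = 0.57068 * 1.4 * 1.614 = 1.2895 persons/(s*m)
Fc = 1.2895 * 1.98 = 2.5532 persons/s

2.5532 persons/s


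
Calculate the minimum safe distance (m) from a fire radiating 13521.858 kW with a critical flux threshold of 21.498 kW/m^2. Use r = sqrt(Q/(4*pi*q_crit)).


4*pi*q_crit = 270.15
Q/(4*pi*q_crit) = 50.053
r = sqrt(50.053) = 7.0748 m

7.0748 m


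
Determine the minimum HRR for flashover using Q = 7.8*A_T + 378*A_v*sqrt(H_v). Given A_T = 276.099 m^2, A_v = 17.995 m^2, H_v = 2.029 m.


7.8*A_T = 2153.6
sqrt(H_v) = 1.4244
378*A_v*sqrt(H_v) = 9689.1
Q = 2153.6 + 9689.1 = 11843 kW

11843 kW


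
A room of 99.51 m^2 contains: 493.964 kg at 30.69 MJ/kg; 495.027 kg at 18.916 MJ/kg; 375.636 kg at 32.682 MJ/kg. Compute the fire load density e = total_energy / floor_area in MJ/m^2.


Total energy = 493.964*30.69 + 495.027*18.916 + 375.636*32.682
= 15159.76 + 9363.931 + 12276.54
= 36800.22 MJ
e = 36800.22 / 99.51 = 369.81 MJ/m^2

369.81 MJ/m^2


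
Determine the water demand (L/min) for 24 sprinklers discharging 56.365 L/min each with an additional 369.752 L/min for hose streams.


Sprinkler demand = 24 * 56.365 = 1352.76 L/min
Total = 1352.76 + 369.752 = 1722.512 L/min

1722.512 L/min


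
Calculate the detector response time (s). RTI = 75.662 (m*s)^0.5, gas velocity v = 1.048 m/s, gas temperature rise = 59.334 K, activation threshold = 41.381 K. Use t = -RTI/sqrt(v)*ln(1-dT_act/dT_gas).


dT_act/dT_gas = 0.69742
ln(1 - 0.69742) = -1.1954
t = -75.662 / sqrt(1.048) * -1.1954 = 88.353 s

88.353 s


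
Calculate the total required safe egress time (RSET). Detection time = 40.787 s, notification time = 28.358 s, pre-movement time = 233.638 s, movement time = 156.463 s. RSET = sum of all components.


Total = 40.787 + 28.358 + 233.638 + 156.463 = 459.246 s

459.246 s


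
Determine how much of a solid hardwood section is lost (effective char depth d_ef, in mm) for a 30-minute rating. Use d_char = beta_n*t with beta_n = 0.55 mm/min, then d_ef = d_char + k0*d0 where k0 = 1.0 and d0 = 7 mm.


d_char = 0.55 * 30 = 16.5 mm
d_ef = 16.5 + 1.0*7 = 23.5 mm

23.5 mm


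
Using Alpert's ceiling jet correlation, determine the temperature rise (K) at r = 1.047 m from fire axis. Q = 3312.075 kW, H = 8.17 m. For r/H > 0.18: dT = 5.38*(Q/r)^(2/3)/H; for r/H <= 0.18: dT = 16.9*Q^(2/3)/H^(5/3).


r/H = 1.047 / 8.17 = 0.12815
r/H <= 0.18, so dT = 16.9*Q^(2/3)/H^(5/3)
Q^(2/3) = 222.19
H^(5/3) = 33.141
dT = 16.9 * 222.19 / 33.141 = 113.31 K

113.31 K


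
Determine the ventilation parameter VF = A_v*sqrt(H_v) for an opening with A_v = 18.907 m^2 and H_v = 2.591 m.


sqrt(H_v) = 1.6097
VF = 18.907 * 1.6097 = 30.434 m^(5/2)

30.434 m^(5/2)


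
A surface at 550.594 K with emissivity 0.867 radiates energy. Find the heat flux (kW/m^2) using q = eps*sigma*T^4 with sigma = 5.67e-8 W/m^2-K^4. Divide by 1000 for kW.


T^4 = 9.1902e+10
q = 0.867 * 5.67e-8 * 9.1902e+10 / 1000 = 4.5178 kW/m^2

4.5178 kW/m^2


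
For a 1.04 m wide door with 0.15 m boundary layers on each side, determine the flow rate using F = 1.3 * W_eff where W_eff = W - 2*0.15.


W_eff = 1.04 - 0.30 = 0.74 m
F = 1.3 * 0.74 = 0.962 persons/s

0.962 persons/s


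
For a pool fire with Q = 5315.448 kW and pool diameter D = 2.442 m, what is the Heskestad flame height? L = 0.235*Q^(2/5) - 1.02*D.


Q^(2/5) = 30.918
0.235 * Q^(2/5) = 7.2658
1.02 * D = 2.4908
L = 4.7750 m

4.7750 m


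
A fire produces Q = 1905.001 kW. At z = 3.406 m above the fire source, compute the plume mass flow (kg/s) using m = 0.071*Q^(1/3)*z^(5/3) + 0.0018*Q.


Q^(1/3) = 12.396
z^(5/3) = 7.7104
First term = 0.071 * 12.396 * 7.7104 = 6.7863
Second term = 0.0018 * 1905.001 = 3.4290
m = 10.215 kg/s

10.215 kg/s


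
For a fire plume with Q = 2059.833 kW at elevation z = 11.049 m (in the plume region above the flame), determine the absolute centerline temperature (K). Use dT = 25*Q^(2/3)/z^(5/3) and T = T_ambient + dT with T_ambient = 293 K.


Q^(2/3) = 161.89
z^(5/3) = 54.811
dT = 25 * 161.89 / 54.811 = 73.840 K
T = 293 + 73.840 = 366.84 K

366.84 K


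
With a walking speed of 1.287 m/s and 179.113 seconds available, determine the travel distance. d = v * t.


d = 1.287 * 179.113 = 230.52 m

230.52 m


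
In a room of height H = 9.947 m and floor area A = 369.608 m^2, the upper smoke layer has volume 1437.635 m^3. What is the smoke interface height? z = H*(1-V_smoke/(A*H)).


V/(A*H) = 0.39103
1 - 0.39103 = 0.60897
z = 9.947 * 0.60897 = 6.0574 m

6.0574 m


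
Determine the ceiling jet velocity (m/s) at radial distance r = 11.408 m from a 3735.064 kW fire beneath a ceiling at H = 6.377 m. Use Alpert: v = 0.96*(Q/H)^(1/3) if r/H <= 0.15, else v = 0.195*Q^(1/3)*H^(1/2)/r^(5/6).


r/H = 11.408 / 6.377 = 1.7889
r/H > 0.15, so v = 0.195*Q^(1/3)*H^(1/2)/r^(5/6)
Q^(1/3) = 15.516
H^(1/2) = 2.5253
r^(5/6) = 7.6034
v = 0.195 * 15.516 * 2.5253 / 7.6034 = 1.0048 m/s

1.0048 m/s


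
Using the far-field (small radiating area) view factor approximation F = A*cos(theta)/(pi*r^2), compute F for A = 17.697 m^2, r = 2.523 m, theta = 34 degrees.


cos(34 deg) = 0.82904
pi*r^2 = 19.998
F = 17.697 * 0.82904 / 19.998 = 0.73365

0.73365


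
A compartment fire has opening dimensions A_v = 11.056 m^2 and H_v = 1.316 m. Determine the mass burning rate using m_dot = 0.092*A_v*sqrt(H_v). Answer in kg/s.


sqrt(H_v) = 1.1472
m_dot = 0.092 * 11.056 * 1.1472 = 1.1668 kg/s

1.1668 kg/s


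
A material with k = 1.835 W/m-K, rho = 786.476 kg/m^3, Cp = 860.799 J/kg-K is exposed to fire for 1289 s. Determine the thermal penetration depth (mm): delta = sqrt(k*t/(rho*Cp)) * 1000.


alpha = 1.835 / (786.476 * 860.799) = 2.7105e-06 m^2/s
alpha * t = 0.0034938
delta = sqrt(0.0034938) * 1000 = 59.109 mm

59.109 mm


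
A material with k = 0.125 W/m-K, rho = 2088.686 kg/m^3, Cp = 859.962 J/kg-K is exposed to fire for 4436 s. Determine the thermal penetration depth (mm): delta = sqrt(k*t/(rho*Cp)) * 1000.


alpha = 0.125 / (2088.686 * 859.962) = 6.9592e-08 m^2/s
alpha * t = 0.00030871
delta = sqrt(0.00030871) * 1000 = 17.570 mm

17.570 mm


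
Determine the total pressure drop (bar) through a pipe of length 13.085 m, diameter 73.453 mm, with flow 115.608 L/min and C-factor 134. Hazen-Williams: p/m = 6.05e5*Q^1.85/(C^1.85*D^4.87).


Q^1.85 = 6554.3
C^1.85 = 8612.8
D^4.87 = 1.2231e+09
p/m = 0.00037642 bar/m
p_total = 0.00037642 * 13.085 = 0.0049255 bar

0.0049255 bar


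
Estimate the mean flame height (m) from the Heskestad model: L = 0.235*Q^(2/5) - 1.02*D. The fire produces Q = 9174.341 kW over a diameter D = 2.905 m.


Q^(2/5) = 38.462
0.235 * Q^(2/5) = 9.0385
1.02 * D = 2.9631
L = 6.0754 m

6.0754 m


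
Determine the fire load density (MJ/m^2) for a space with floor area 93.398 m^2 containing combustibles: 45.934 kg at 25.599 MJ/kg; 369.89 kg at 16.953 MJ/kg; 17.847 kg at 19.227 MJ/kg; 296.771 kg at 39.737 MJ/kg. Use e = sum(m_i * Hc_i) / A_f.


Total energy = 45.934*25.599 + 369.89*16.953 + 17.847*19.227 + 296.771*39.737
= 1175.864 + 6270.745 + 343.1443 + 11792.79
= 19582.54 MJ
e = 19582.54 / 93.398 = 209.67 MJ/m^2

209.67 MJ/m^2


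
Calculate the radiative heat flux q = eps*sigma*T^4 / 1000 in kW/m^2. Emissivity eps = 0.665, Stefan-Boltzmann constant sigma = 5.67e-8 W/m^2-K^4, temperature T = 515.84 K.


T^4 = 7.0804e+10
q = 0.665 * 5.67e-8 * 7.0804e+10 / 1000 = 2.6697 kW/m^2

2.6697 kW/m^2


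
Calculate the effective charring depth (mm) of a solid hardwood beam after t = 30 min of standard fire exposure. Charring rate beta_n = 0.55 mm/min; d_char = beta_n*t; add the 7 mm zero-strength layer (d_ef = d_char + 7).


d_char = 0.55 * 30 = 16.5 mm
d_ef = 16.5 + 1.0*7 = 23.5 mm

23.5 mm


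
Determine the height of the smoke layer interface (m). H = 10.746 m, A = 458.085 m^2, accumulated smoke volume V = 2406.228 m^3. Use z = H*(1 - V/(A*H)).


V/(A*H) = 0.48881
1 - 0.48881 = 0.51119
z = 10.746 * 0.51119 = 5.4932 m

5.4932 m


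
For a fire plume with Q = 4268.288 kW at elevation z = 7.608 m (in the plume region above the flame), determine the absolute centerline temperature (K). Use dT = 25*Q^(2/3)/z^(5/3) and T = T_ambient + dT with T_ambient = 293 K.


Q^(2/3) = 263.13
z^(5/3) = 29.430
dT = 25 * 263.13 / 29.430 = 223.52 K
T = 293 + 223.52 = 516.52 K

516.52 K


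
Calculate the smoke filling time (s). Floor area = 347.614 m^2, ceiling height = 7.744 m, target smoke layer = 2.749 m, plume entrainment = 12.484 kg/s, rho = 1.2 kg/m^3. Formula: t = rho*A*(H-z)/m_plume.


H - z = 4.995 m
t = 1.2 * 347.614 * 4.995 / 12.484 = 166.90 s

166.90 s


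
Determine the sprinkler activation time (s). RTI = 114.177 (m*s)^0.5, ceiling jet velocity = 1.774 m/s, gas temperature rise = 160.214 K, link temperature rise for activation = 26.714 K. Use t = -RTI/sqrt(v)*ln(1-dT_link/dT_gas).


dT_link/dT_gas = 0.16674
ln(1 - 0.16674) = -0.18241
t = -114.177 / sqrt(1.774) * -0.18241 = 15.637 s

15.637 s


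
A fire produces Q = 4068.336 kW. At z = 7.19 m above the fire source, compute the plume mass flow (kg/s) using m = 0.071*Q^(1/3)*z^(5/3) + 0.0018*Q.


Q^(1/3) = 15.964
z^(5/3) = 26.784
First term = 0.071 * 15.964 * 26.784 = 30.358
Second term = 0.0018 * 4068.336 = 7.3230
m = 37.681 kg/s

37.681 kg/s


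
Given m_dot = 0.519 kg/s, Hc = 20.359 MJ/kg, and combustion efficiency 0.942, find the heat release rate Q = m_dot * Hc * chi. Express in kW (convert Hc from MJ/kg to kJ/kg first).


Hc = 20.359 MJ/kg = 20.359 * 1000 kJ/kg = 20359 kJ/kg
Q = 0.519 kg/s * 20359 kJ/kg * 0.942 = 9953.5 kW

9953.5 kW


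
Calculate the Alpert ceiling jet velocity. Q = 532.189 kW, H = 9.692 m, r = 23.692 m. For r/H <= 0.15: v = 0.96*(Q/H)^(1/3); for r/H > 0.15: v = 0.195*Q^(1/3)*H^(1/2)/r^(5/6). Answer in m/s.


r/H = 23.692 / 9.692 = 2.4445
r/H > 0.15, so v = 0.195*Q^(1/3)*H^(1/2)/r^(5/6)
Q^(1/3) = 8.1038
H^(1/2) = 3.1132
r^(5/6) = 13.980
v = 0.195 * 8.1038 * 3.1132 / 13.980 = 0.35191 m/s

0.35191 m/s


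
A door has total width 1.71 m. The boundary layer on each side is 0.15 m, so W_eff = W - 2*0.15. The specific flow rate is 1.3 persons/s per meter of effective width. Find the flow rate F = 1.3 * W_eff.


W_eff = 1.71 - 0.30 = 1.41 m
F = 1.3 * 1.41 = 1.833 persons/s

1.833 persons/s


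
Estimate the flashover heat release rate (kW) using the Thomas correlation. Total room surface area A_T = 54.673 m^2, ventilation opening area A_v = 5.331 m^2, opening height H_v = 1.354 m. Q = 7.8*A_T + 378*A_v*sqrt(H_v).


7.8*A_T = 426.45
sqrt(H_v) = 1.1636
378*A_v*sqrt(H_v) = 2344.8
Q = 426.45 + 2344.8 = 2771.3 kW

2771.3 kW


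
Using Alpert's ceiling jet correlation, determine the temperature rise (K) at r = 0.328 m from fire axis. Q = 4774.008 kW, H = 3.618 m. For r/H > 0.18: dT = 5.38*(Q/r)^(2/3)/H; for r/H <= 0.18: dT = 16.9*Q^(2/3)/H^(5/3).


r/H = 0.328 / 3.618 = 0.090658
r/H <= 0.18, so dT = 16.9*Q^(2/3)/H^(5/3)
Q^(2/3) = 283.52
H^(5/3) = 8.5267
dT = 16.9 * 283.52 / 8.5267 = 561.95 K

561.95 K


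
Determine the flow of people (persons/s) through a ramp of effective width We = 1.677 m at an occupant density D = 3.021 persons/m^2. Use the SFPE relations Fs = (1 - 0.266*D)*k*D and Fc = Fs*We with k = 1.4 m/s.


1 - 0.266*D = 1 - 0.266*3.021 = 0.19641
Fs = 0.19641 * 1.4 * 3.021 = 0.83071 persons/(s*m)
Fc = 0.83071 * 1.677 = 1.3931 persons/s

1.3931 persons/s


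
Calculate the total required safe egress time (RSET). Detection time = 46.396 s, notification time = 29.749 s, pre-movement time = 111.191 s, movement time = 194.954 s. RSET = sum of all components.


Total = 46.396 + 29.749 + 111.191 + 194.954 = 382.29 s

382.29 s


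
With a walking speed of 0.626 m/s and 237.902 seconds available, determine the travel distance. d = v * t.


d = 0.626 * 237.902 = 148.93 m

148.93 m


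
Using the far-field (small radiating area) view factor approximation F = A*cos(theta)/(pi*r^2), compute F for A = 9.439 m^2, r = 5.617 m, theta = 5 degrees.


cos(5 deg) = 0.99619
pi*r^2 = 99.119
F = 9.439 * 0.99619 / 99.119 = 0.094866

0.094866


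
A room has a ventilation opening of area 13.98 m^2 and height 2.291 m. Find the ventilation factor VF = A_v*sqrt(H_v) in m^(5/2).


sqrt(H_v) = 1.5136
VF = 13.98 * 1.5136 = 21.160 m^(5/2)

21.160 m^(5/2)


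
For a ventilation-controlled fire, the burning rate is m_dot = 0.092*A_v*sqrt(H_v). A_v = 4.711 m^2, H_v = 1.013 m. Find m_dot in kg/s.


sqrt(H_v) = 1.0065
m_dot = 0.092 * 4.711 * 1.0065 = 0.43622 kg/s

0.43622 kg/s


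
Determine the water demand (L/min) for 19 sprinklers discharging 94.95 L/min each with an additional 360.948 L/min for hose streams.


Sprinkler demand = 19 * 94.95 = 1804.05 L/min
Total = 1804.05 + 360.948 = 2164.998 L/min

2164.998 L/min


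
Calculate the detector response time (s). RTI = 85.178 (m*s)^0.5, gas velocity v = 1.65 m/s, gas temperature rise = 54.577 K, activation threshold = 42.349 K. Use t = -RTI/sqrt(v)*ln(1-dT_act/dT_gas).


dT_act/dT_gas = 0.77595
ln(1 - 0.77595) = -1.4959
t = -85.178 / sqrt(1.65) * -1.4959 = 99.194 s

99.194 s


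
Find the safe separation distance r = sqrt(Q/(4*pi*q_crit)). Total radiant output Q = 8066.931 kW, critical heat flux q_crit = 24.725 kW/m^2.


4*pi*q_crit = 310.70
Q/(4*pi*q_crit) = 25.963
r = sqrt(25.963) = 5.0954 m

5.0954 m


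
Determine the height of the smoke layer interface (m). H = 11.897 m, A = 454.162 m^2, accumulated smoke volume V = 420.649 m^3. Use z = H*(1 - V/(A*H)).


V/(A*H) = 0.077852
1 - 0.077852 = 0.92215
z = 11.897 * 0.92215 = 10.971 m

10.971 m


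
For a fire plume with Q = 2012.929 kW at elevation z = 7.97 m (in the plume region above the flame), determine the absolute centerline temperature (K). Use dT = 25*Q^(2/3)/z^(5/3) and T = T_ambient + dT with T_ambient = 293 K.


Q^(2/3) = 159.42
z^(5/3) = 31.800
dT = 25 * 159.42 / 31.800 = 125.33 K
T = 293 + 125.33 = 418.33 K

418.33 K


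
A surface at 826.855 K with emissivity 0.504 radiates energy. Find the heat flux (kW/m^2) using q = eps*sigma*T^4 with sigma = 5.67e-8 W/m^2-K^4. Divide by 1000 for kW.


T^4 = 4.6743e+11
q = 0.504 * 5.67e-8 * 4.6743e+11 / 1000 = 13.358 kW/m^2

13.358 kW/m^2


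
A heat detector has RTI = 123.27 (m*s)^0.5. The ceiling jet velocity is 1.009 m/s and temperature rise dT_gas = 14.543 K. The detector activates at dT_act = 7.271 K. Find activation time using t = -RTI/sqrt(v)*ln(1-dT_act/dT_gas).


dT_act/dT_gas = 0.49997
ln(1 - 0.49997) = -0.69308
t = -123.27 / sqrt(1.009) * -0.69308 = 85.054 s

85.054 s


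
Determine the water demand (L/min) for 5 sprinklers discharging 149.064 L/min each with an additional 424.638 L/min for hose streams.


Sprinkler demand = 5 * 149.064 = 745.32 L/min
Total = 745.32 + 424.638 = 1169.958 L/min

1169.958 L/min


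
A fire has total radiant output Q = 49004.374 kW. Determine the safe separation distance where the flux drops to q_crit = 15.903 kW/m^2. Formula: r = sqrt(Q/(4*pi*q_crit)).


4*pi*q_crit = 199.84
Q/(4*pi*q_crit) = 245.21
r = sqrt(245.21) = 15.659 m

15.659 m


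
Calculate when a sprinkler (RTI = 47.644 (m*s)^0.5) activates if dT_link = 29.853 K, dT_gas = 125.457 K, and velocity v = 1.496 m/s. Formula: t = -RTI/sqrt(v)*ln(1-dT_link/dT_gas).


dT_link/dT_gas = 0.23795
ln(1 - 0.23795) = -0.27175
t = -47.644 / sqrt(1.496) * -0.27175 = 10.585 s

10.585 s


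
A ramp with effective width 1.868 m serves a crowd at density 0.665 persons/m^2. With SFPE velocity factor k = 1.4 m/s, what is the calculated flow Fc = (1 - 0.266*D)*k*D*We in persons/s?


1 - 0.266*D = 1 - 0.266*0.665 = 0.82311
Fs = 0.82311 * 1.4 * 0.665 = 0.76632 persons/(s*m)
Fc = 0.76632 * 1.868 = 1.4315 persons/s

1.4315 persons/s


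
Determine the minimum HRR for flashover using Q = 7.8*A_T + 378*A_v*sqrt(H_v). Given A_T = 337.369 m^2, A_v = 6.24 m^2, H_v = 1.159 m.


7.8*A_T = 2631.5
sqrt(H_v) = 1.0766
378*A_v*sqrt(H_v) = 2539.3
Q = 2631.5 + 2539.3 = 5170.8 kW

5170.8 kW


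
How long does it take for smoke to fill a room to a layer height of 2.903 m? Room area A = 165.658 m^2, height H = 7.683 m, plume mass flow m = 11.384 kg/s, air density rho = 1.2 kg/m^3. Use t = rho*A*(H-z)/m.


H - z = 4.78 m
t = 1.2 * 165.658 * 4.78 / 11.384 = 83.469 s

83.469 s


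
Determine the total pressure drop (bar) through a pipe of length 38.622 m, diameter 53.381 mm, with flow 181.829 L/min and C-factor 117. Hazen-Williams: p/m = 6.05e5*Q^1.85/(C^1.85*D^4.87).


Q^1.85 = 15149
C^1.85 = 6701.1
D^4.87 = 2.5845e+08
p/m = 0.0052919 bar/m
p_total = 0.0052919 * 38.622 = 0.20439 bar

0.20439 bar


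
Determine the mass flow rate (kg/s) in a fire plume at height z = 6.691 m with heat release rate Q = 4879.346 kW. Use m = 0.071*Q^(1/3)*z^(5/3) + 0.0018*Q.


Q^(1/3) = 16.961
z^(5/3) = 23.758
First term = 0.071 * 16.961 * 23.758 = 28.611
Second term = 0.0018 * 4879.346 = 8.7828
m = 37.394 kg/s

37.394 kg/s


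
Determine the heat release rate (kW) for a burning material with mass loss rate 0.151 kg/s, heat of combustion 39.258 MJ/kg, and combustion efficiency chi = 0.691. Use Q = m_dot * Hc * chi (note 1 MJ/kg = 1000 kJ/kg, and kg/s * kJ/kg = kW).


Hc = 39.258 MJ/kg = 39.258 * 1000 kJ/kg = 39258 kJ/kg
Q = 0.151 kg/s * 39258 kJ/kg * 0.691 = 4096.2 kW

4096.2 kW


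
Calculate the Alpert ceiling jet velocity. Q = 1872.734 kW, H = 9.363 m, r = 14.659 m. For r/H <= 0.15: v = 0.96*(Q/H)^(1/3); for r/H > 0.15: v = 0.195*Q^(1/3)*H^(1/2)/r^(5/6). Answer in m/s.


r/H = 14.659 / 9.363 = 1.5656
r/H > 0.15, so v = 0.195*Q^(1/3)*H^(1/2)/r^(5/6)
Q^(1/3) = 12.326
H^(1/2) = 3.0599
r^(5/6) = 9.3703
v = 0.195 * 12.326 * 3.0599 / 9.3703 = 0.78490 m/s

0.78490 m/s


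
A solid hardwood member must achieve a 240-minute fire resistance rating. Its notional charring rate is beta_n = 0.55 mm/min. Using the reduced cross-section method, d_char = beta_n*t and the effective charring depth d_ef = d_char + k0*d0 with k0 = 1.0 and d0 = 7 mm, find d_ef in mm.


d_char = 0.55 * 240 = 132 mm
d_ef = 132 + 1.0*7 = 139 mm

139 mm


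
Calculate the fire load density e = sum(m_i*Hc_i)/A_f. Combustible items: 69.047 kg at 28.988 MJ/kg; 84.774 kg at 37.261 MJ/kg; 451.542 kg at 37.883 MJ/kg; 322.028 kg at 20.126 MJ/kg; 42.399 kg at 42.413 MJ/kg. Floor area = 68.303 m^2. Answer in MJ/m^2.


Total energy = 69.047*28.988 + 84.774*37.261 + 451.542*37.883 + 322.028*20.126 + 42.399*42.413
= 2001.534 + 3158.764 + 17105.77 + 6481.136 + 1798.269
= 30545.47 MJ
e = 30545.47 / 68.303 = 447.21 MJ/m^2

447.21 MJ/m^2


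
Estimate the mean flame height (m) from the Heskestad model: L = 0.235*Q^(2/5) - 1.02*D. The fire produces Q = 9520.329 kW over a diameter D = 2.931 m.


Q^(2/5) = 39.036
0.235 * Q^(2/5) = 9.1734
1.02 * D = 2.9896
L = 6.1837 m

6.1837 m


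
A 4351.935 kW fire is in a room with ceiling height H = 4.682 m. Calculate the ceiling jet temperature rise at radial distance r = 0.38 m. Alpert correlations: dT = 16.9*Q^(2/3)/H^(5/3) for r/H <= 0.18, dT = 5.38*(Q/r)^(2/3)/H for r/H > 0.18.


r/H = 0.38 / 4.682 = 0.081162
r/H <= 0.18, so dT = 16.9*Q^(2/3)/H^(5/3)
Q^(2/3) = 266.56
H^(5/3) = 13.103
dT = 16.9 * 266.56 / 13.103 = 343.79 K

343.79 K


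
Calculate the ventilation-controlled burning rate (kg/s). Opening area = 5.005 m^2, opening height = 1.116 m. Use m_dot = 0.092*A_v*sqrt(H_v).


sqrt(H_v) = 1.0564
m_dot = 0.092 * 5.005 * 1.0564 = 0.48643 kg/s

0.48643 kg/s


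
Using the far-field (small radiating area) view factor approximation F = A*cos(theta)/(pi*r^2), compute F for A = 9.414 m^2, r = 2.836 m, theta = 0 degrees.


cos(0 deg) = 1
pi*r^2 = 25.268
F = 9.414 * 1 / 25.268 = 0.37257

0.37257


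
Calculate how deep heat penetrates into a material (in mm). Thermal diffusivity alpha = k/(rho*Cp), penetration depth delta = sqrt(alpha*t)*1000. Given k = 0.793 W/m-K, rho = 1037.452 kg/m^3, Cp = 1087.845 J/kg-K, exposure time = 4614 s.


alpha = 0.793 / (1037.452 * 1087.845) = 7.0265e-07 m^2/s
alpha * t = 0.0032420
delta = sqrt(0.0032420) * 1000 = 56.939 mm

56.939 mm


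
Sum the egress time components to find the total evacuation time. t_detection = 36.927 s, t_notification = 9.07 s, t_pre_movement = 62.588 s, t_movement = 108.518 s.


Total = 36.927 + 9.07 + 62.588 + 108.518 = 217.103 s

217.103 s


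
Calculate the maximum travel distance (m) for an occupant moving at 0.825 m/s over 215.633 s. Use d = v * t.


d = 0.825 * 215.633 = 177.90 m

177.90 m


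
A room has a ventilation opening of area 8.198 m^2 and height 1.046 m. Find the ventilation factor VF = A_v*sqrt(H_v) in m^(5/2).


sqrt(H_v) = 1.0227
VF = 8.198 * 1.0227 = 8.3844 m^(5/2)

8.3844 m^(5/2)


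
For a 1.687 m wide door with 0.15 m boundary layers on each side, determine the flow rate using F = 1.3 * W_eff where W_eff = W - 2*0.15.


W_eff = 1.687 - 0.30 = 1.387 m
F = 1.3 * 1.387 = 1.8031 persons/s

1.8031 persons/s


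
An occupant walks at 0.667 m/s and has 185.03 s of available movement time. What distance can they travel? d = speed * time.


d = 0.667 * 185.03 = 123.42 m

123.42 m


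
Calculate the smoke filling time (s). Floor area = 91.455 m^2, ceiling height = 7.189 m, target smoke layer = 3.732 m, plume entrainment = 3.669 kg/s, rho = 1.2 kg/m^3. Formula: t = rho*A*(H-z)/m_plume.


H - z = 3.457 m
t = 1.2 * 91.455 * 3.457 / 3.669 = 103.40 s

103.40 s


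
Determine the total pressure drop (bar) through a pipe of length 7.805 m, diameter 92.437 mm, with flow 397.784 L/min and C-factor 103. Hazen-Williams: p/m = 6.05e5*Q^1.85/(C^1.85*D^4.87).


Q^1.85 = 64468
C^1.85 = 5293.6
D^4.87 = 3.7469e+09
p/m = 0.0019665 bar/m
p_total = 0.0019665 * 7.805 = 0.015348 bar

0.015348 bar


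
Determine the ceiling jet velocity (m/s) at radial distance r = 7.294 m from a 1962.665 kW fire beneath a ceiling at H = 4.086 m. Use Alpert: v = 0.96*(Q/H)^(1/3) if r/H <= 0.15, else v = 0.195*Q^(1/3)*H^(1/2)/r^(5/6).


r/H = 7.294 / 4.086 = 1.7851
r/H > 0.15, so v = 0.195*Q^(1/3)*H^(1/2)/r^(5/6)
Q^(1/3) = 12.520
H^(1/2) = 2.0214
r^(5/6) = 5.2377
v = 0.195 * 12.520 * 2.0214 / 5.2377 = 0.94224 m/s

0.94224 m/s


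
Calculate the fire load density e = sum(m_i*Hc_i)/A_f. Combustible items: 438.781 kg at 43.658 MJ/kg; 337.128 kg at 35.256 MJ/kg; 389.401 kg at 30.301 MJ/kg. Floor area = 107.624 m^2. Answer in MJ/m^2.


Total energy = 438.781*43.658 + 337.128*35.256 + 389.401*30.301
= 19156.30 + 11885.78 + 11799.24
= 42841.33 MJ
e = 42841.33 / 107.624 = 398.06 MJ/m^2

398.06 MJ/m^2


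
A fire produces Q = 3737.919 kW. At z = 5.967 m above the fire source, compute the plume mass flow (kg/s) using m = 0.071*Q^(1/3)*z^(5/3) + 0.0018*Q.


Q^(1/3) = 15.519
z^(5/3) = 19.630
First term = 0.071 * 15.519 * 19.630 = 21.630
Second term = 0.0018 * 3737.919 = 6.7283
m = 28.359 kg/s

28.359 kg/s


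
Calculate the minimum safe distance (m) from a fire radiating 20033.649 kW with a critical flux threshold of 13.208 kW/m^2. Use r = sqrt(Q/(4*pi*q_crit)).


4*pi*q_crit = 165.98
Q/(4*pi*q_crit) = 120.70
r = sqrt(120.70) = 10.986 m

10.986 m


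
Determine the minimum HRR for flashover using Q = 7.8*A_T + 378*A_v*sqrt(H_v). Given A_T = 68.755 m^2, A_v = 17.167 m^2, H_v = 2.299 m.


7.8*A_T = 536.289
sqrt(H_v) = 1.5162
378*A_v*sqrt(H_v) = 9839.1
Q = 536.289 + 9839.1 = 10375 kW

10375 kW


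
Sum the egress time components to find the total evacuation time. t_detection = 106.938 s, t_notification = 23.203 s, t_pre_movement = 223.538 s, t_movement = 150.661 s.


Total = 106.938 + 23.203 + 223.538 + 150.661 = 504.34 s

504.34 s


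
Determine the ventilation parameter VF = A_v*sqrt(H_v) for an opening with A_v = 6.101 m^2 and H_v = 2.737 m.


sqrt(H_v) = 1.6544
VF = 6.101 * 1.6544 = 10.093 m^(5/2)

10.093 m^(5/2)


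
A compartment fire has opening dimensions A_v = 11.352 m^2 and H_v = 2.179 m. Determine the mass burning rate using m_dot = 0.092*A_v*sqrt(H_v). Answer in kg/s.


sqrt(H_v) = 1.4761
m_dot = 0.092 * 11.352 * 1.4761 = 1.5417 kg/s

1.5417 kg/s


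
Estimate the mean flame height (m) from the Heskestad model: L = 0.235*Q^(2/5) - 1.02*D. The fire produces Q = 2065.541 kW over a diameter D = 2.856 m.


Q^(2/5) = 21.184
0.235 * Q^(2/5) = 4.9783
1.02 * D = 2.9131
L = 2.0652 m

2.0652 m


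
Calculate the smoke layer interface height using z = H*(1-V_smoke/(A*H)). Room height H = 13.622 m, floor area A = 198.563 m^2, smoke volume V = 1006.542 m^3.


V/(A*H) = 0.37213
1 - 0.37213 = 0.62787
z = 13.622 * 0.62787 = 8.5529 m

8.5529 m


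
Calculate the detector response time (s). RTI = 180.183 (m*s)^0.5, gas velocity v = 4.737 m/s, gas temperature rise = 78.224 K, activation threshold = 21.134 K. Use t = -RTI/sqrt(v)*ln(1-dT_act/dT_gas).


dT_act/dT_gas = 0.27017
ln(1 - 0.27017) = -0.31495
t = -180.183 / sqrt(4.737) * -0.31495 = 26.074 s

26.074 s


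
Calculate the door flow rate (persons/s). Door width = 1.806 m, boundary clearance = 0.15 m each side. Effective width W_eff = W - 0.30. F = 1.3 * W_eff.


W_eff = 1.806 - 0.30 = 1.506 m
F = 1.3 * 1.506 = 1.9578 persons/s

1.9578 persons/s


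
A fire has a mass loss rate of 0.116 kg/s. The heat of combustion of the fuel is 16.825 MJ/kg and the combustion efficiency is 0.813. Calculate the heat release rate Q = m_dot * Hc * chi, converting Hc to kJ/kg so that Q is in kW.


Hc = 16.825 MJ/kg = 16.825 * 1000 kJ/kg = 16825 kJ/kg
Q = 0.116 kg/s * 16825 kJ/kg * 0.813 = 1586.7 kW

1586.7 kW


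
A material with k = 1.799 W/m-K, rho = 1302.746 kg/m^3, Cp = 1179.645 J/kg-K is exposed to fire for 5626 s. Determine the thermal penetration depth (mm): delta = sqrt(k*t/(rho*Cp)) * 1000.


alpha = 1.799 / (1302.746 * 1179.645) = 1.1706e-06 m^2/s
alpha * t = 0.0065860
delta = sqrt(0.0065860) * 1000 = 81.154 mm

81.154 mm


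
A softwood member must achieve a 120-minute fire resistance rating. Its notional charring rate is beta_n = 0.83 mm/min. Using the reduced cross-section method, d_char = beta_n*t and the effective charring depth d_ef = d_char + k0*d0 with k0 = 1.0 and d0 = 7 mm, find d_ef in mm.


d_char = 0.83 * 120 = 99.6 mm
d_ef = 99.6 + 1.0*7 = 106.6 mm

106.6 mm
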